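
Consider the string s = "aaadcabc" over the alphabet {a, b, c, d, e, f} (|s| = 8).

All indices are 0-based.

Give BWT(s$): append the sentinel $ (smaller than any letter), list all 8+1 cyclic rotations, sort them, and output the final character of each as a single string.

rank  rotation   last
    0  $aaadcabc  c
    1  aaadcabc$  $
    2  aadcabc$a  a
    3  abc$aaadc  c
    4  adcabc$aa  a
    5  bc$aaadca  a
    6  c$aaadcab  b
    7  cabc$aaad  d
    8  dcabc$aaa  a

c$acaabda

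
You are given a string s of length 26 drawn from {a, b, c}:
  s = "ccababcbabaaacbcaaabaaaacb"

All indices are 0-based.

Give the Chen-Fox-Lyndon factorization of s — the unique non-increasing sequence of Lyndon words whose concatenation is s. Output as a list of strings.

["c", "c", "ababcb", "ab", "aaacbc", "aaab", "aaaacb"]

emit factor 1: 'c' (i=0, period=1)
emit factor 2: 'c' (i=1, period=1)
emit factor 3: 'ababcb' (i=2, period=6)
emit factor 4: 'ab' (i=8, period=2)
emit factor 5: 'aaacbc' (i=10, period=6)
emit factor 6: 'aaab' (i=16, period=4)
emit factor 7: 'aaaacb' (i=20, period=6)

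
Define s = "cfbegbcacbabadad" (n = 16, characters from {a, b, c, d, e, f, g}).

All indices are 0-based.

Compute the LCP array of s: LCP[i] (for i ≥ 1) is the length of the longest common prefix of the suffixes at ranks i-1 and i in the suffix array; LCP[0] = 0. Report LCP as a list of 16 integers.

[0, 1, 1, 2, 0, 2, 1, 1, 0, 1, 1, 0, 1, 0, 0, 0]

rank | idx | suffix
   0 |  10 | abadad
   1 |   7 | acbabadad
   2 |  14 | ad
   3 |  12 | adad
   4 |   9 | babadad
   5 |  11 | badad
   6 |   5 | bcacbabadad
   7 |   2 | begbcacbabadad
   8 |   6 | cacbabadad
   9 |   8 | cbabadad
  10 |   0 | cfbegbcacbabadad
  11 |  15 | d
  12 |  13 | dad
  13 |   3 | egbcacbabadad
  14 |   1 | fbegbcacbabadad
  15 |   4 | gbcacbabadad

SA = [10, 7, 14, 12, 9, 11, 5, 2, 6, 8, 0, 15, 13, 3, 1, 4]
[i] adj suffixes → lcp
  [1] 10/7 → 1 ('a')
  [2] 7/14 → 1 ('a')
  [3] 14/12 → 2 ('ad')
  [4] 12/9 → 0 ('')
  [5] 9/11 → 2 ('ba')
  [6] 11/5 → 1 ('b')
  [7] 5/2 → 1 ('b')
  [8] 2/6 → 0 ('')
  [9] 6/8 → 1 ('c')
  [10] 8/0 → 1 ('c')
  [11] 0/15 → 0 ('')
  [12] 15/13 → 1 ('d')
  [13] 13/3 → 0 ('')
  [14] 3/1 → 0 ('')
  [15] 1/4 → 0 ('')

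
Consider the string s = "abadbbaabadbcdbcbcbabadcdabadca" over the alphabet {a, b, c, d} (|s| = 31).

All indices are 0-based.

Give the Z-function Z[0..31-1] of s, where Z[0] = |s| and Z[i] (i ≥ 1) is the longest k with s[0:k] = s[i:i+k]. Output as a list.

[31, 0, 1, 0, 0, 0, 1, 5, 0, 1, 0, 0, 0, 0, 0, 0, 0, 0, 0, 4, 0, 1, 0, 0, 0, 4, 0, 1, 0, 0, 1]

Z[0]=31
i=1: i≥r, start 0; Z[1]=0
i=2: i≥r, start 0; Z[2]=1 scan→box=[2,3)
i=3: i≥r, start 0; Z[3]=0
i=4: i≥r, start 0; Z[4]=0
i=5: i≥r, start 0; Z[5]=0
i=6: i≥r, start 0; Z[6]=1 scan→box=[6,7)
i=7: i≥r, start 0; Z[7]=5 scan→box=[7,12)
i=8: min(r-i=4, Z[1]=0)=0; Z[8]=0
i=9: min(r-i=3, Z[2]=1)=1; Z[9]=1
i=10: min(r-i=2, Z[3]=0)=0; Z[10]=0
i=11: min(r-i=1, Z[4]=0)=0; Z[11]=0
i=12: i≥r, start 0; Z[12]=0
i=13: i≥r, start 0; Z[13]=0
i=14: i≥r, start 0; Z[14]=0
i=15: i≥r, start 0; Z[15]=0
i=16: i≥r, start 0; Z[16]=0
i=17: i≥r, start 0; Z[17]=0
i=18: i≥r, start 0; Z[18]=0
i=19: i≥r, start 0; Z[19]=4 scan→box=[19,23)
i=20: min(r-i=3, Z[1]=0)=0; Z[20]=0
i=21: min(r-i=2, Z[2]=1)=1; Z[21]=1
i=22: min(r-i=1, Z[3]=0)=0; Z[22]=0
i=23: i≥r, start 0; Z[23]=0
i=24: i≥r, start 0; Z[24]=0
i=25: i≥r, start 0; Z[25]=4 scan→box=[25,29)
i=26: min(r-i=3, Z[1]=0)=0; Z[26]=0
i=27: min(r-i=2, Z[2]=1)=1; Z[27]=1
i=28: min(r-i=1, Z[3]=0)=0; Z[28]=0
i=29: i≥r, start 0; Z[29]=0
i=30: i≥r, start 0; Z[30]=1 scan→box=[30,31)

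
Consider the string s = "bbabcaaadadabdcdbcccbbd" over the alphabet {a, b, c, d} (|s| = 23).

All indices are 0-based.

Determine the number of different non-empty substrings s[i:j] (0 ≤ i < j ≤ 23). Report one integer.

248

rank→(start, suffix):
  0 → (5, 'aaadadabdcdbcccbbd')
  1 → (6, 'aadadabdcdbcccbbd')
  2 → (2, 'abcaaadadabdcdbcccbbd')
  3 → (11, 'abdcdbcccbbd')
  4 → (9, 'adabdcdbcccbbd')
  5 → (7, 'adadabdcdbcccbbd')
  6 → (1, 'babcaaadadabdcdbcccbbd')
  7 → (0, 'bbabcaaadadabdcdbcccbbd')
  8 → (20, 'bbd')
  9 → (3, 'bcaaadadabdcdbcccbbd')
  10 → (16, 'bcccbbd')
  11 → (21, 'bd')
  12 → (12, 'bdcdbcccbbd')
  13 → (4, 'caaadadabdcdbcccbbd')
  14 → (19, 'cbbd')
  15 → (18, 'ccbbd')
  16 → (17, 'cccbbd')
  17 → (14, 'cdbcccbbd')
  18 → (22, 'd')
  19 → (10, 'dabdcdbcccbbd')
  20 → (8, 'dadabdcdbcccbbd')
  21 → (15, 'dbcccbbd')
  22 → (13, 'dcdbcccbbd')

SA = [5, 6, 2, 11, 9, 7, 1, 0, 20, 3, 16, 21, 12, 4, 19, 18, 17, 14, 22, 10, 8, 15, 13]
rank  pair      lcp
   1  s[5:],s[6:]  2  'aa'
   2  s[6:],s[2:]  1  'a'
   3  s[2:],s[11:]  2  'ab'
   4  s[11:],s[9:]  1  'a'
   5  s[9:],s[7:]  3  'ada'
   6  s[7:],s[1:]  0  ''
   7  s[1:],s[0:]  1  'b'
   8  s[0:],s[20:]  2  'bb'
   9  s[20:],s[3:]  1  'b'
  10  s[3:],s[16:]  2  'bc'
  11  s[16:],s[21:]  1  'b'
  12  s[21:],s[12:]  2  'bd'
  13  s[12:],s[4:]  0  ''
  14  s[4:],s[19:]  1  'c'
  15  s[19:],s[18:]  1  'c'
  16  s[18:],s[17:]  2  'cc'
  17  s[17:],s[14:]  1  'c'
  18  s[14:],s[22:]  0  ''
  19  s[22:],s[10:]  1  'd'
  20  s[10:],s[8:]  2  'da'
  21  s[8:],s[15:]  1  'd'
  22  s[15:],s[13:]  1  'd'

n(n+1)/2 = 23·24/2 = 276
Σ LCP = 0 + 2 + 1 + 2 + 1 + 3 + 0 + 1 + 2 + 1 + 2 + 1 + 2 + 0 + 1 + 1 + 2 + 1 + 0 + 1 + 2 + 1 + 1 = 28
distinct = 276 − 28 = 248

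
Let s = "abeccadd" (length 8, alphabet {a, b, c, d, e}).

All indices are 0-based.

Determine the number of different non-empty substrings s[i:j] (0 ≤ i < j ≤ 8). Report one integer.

rank→(start, suffix):
  0 → (0, 'abeccadd')
  1 → (5, 'add')
  2 → (1, 'beccadd')
  3 → (4, 'cadd')
  4 → (3, 'ccadd')
  5 → (7, 'd')
  6 → (6, 'dd')
  7 → (2, 'eccadd')

SA = [0, 5, 1, 4, 3, 7, 6, 2]
[i] adj suffixes → lcp
  [1] 0/5 → 1 ('a')
  [2] 5/1 → 0 ('')
  [3] 1/4 → 0 ('')
  [4] 4/3 → 1 ('c')
  [5] 3/7 → 0 ('')
  [6] 7/6 → 1 ('d')
  [7] 6/2 → 0 ('')

n(n+1)/2 = 8·9/2 = 36
Σ LCP = 0 + 1 + 0 + 0 + 1 + 0 + 1 + 0 = 3
distinct = 36 − 3 = 33

33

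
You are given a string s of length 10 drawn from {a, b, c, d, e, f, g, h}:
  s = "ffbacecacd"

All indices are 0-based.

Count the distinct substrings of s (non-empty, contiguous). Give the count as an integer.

50

rank | idx | suffix
   0 |   7 | acd
   1 |   3 | acecacd
   2 |   2 | bacecacd
   3 |   6 | cacd
   4 |   8 | cd
   5 |   4 | cecacd
   6 |   9 | d
   7 |   5 | ecacd
   8 |   1 | fbacecacd
   9 |   0 | ffbacecacd

SA = [7, 3, 2, 6, 8, 4, 9, 5, 1, 0]
rank  pair      lcp
   1  s[7:],s[3:]  2  'ac'
   2  s[3:],s[2:]  0  ''
   3  s[2:],s[6:]  0  ''
   4  s[6:],s[8:]  1  'c'
   5  s[8:],s[4:]  1  'c'
   6  s[4:],s[9:]  0  ''
   7  s[9:],s[5:]  0  ''
   8  s[5:],s[1:]  0  ''
   9  s[1:],s[0:]  1  'f'

n(n+1)/2 = 10·11/2 = 55
Σ LCP = 0 + 2 + 0 + 0 + 1 + 1 + 0 + 0 + 0 + 1 = 5
distinct = 55 − 5 = 50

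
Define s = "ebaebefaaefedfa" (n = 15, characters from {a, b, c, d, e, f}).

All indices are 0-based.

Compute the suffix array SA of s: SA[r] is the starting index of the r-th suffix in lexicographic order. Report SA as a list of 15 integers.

[14, 7, 2, 8, 1, 4, 12, 0, 3, 11, 5, 9, 13, 6, 10]

rank→(start, suffix):
  0 → (14, 'a')
  1 → (7, 'aaefedfa')
  2 → (2, 'aebefaaefedfa')
  3 → (8, 'aefedfa')
  4 → (1, 'baebefaaefedfa')
  5 → (4, 'befaaefedfa')
  6 → (12, 'dfa')
  7 → (0, 'ebaebefaaefedfa')
  8 → (3, 'ebefaaefedfa')
  9 → (11, 'edfa')
  10 → (5, 'efaaefedfa')
  11 → (9, 'efedfa')
  12 → (13, 'fa')
  13 → (6, 'faaefedfa')
  14 → (10, 'fedfa')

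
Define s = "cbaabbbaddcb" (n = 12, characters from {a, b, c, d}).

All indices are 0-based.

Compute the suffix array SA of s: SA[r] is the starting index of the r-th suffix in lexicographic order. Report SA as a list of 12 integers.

[2, 3, 7, 11, 1, 6, 5, 4, 10, 0, 9, 8]

sorted suffixes:
  #0 SA[0]=2  'aabbbaddcb'
  #1 SA[1]=3  'abbbaddcb'
  #2 SA[2]=7  'addcb'
  #3 SA[3]=11  'b'
  #4 SA[4]=1  'baabbbaddcb'
  #5 SA[5]=6  'baddcb'
  #6 SA[6]=5  'bbaddcb'
  #7 SA[7]=4  'bbbaddcb'
  #8 SA[8]=10  'cb'
  #9 SA[9]=0  'cbaabbbaddcb'
  #10 SA[10]=9  'dcb'
  #11 SA[11]=8  'ddcb'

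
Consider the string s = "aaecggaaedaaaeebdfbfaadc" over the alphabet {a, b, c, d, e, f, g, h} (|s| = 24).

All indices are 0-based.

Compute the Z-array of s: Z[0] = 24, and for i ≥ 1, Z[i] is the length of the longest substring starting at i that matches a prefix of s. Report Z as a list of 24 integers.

Z[0]=24
i=1: i≥r, start 0; Z[1]=1 extend→box=[1,2)
i=2: i≥r, start 0; Z[2]=0
i=3: i≥r, start 0; Z[3]=0
i=4: i≥r, start 0; Z[4]=0
i=5: i≥r, start 0; Z[5]=0
i=6: i≥r, start 0; Z[6]=3 extend→box=[6,9)
i=7: min(r-i=2, Z[1]=1)=1; Z[7]=1
i=8: min(r-i=1, Z[2]=0)=0; Z[8]=0
i=9: i≥r, start 0; Z[9]=0
i=10: i≥r, start 0; Z[10]=2 extend→box=[10,12)
i=11: min(r-i=1, Z[1]=1)=1; Z[11]=3 extend→box=[11,14)
i=12: min(r-i=2, Z[1]=1)=1; Z[12]=1
i=13: min(r-i=1, Z[2]=0)=0; Z[13]=0
i=14: i≥r, start 0; Z[14]=0
i=15: i≥r, start 0; Z[15]=0
i=16: i≥r, start 0; Z[16]=0
i=17: i≥r, start 0; Z[17]=0
i=18: i≥r, start 0; Z[18]=0
i=19: i≥r, start 0; Z[19]=0
i=20: i≥r, start 0; Z[20]=2 extend→box=[20,22)
i=21: min(r-i=1, Z[1]=1)=1; Z[21]=1
i=22: i≥r, start 0; Z[22]=0
i=23: i≥r, start 0; Z[23]=0

[24, 1, 0, 0, 0, 0, 3, 1, 0, 0, 2, 3, 1, 0, 0, 0, 0, 0, 0, 0, 2, 1, 0, 0]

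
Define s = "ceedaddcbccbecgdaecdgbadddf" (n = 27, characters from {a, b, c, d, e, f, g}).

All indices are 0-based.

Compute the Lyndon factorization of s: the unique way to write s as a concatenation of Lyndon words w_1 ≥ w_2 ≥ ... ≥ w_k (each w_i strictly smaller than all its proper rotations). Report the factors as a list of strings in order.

emit factor 1: 'ceed' (i=0, period=4)
emit factor 2: 'addcbccbecgdaecdgbadddf' (i=4, period=23)

["ceed", "addcbccbecgdaecdgbadddf"]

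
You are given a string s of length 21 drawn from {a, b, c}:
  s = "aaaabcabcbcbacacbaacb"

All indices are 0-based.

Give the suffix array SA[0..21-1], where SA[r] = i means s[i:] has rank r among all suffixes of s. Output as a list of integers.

[0, 1, 2, 17, 3, 6, 12, 18, 14, 20, 16, 11, 4, 9, 7, 5, 13, 19, 15, 10, 8]

rank | idx | suffix
   0 |   0 | aaaabcabcbcbacacbaacb
   1 |   1 | aaabcabcbcbacacbaacb
   2 |   2 | aabcabcbcbacacbaacb
   3 |  17 | aacb
   4 |   3 | abcabcbcbacacbaacb
   5 |   6 | abcbcbacacbaacb
   6 |  12 | acacbaacb
   7 |  18 | acb
   8 |  14 | acbaacb
   9 |  20 | b
  10 |  16 | baacb
  11 |  11 | bacacbaacb
  12 |   4 | bcabcbcbacacbaacb
  13 |   9 | bcbacacbaacb
  14 |   7 | bcbcbacacbaacb
  15 |   5 | cabcbcbacacbaacb
  16 |  13 | cacbaacb
  17 |  19 | cb
  18 |  15 | cbaacb
  19 |  10 | cbacacbaacb
  20 |   8 | cbcbacacbaacb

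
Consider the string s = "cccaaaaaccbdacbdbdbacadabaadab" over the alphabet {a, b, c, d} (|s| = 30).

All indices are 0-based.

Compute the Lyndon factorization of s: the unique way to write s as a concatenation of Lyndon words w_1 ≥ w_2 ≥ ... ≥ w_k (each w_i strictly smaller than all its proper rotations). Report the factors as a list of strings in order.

emit factor 1: 'c' (i=0, period=1)
emit factor 2: 'c' (i=1, period=1)
emit factor 3: 'c' (i=2, period=1)
emit factor 4: 'aaaaaccbdacbdbdbacadabaadab' (i=3, period=27)

["c", "c", "c", "aaaaaccbdacbdbdbacadabaadab"]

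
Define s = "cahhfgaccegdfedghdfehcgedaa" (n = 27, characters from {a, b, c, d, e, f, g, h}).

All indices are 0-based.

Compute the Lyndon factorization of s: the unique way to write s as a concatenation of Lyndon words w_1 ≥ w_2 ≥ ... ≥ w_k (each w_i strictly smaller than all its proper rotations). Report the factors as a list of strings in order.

["c", "ahhfg", "accegdfedghdfehcged", "a", "a"]

emit factor 1: 'c' (i=0, period=1)
emit factor 2: 'ahhfg' (i=1, period=5)
emit factor 3: 'accegdfedghdfehcged' (i=6, period=19)
emit factor 4: 'a' (i=25, period=1)
emit factor 5: 'a' (i=26, period=1)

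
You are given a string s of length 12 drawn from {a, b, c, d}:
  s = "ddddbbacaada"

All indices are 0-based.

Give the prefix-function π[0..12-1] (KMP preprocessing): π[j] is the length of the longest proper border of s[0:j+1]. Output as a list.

π[0] = 0
j=1 s[j]='d': π[1]=1 (border 'd')
j=2 s[j]='d': π[2]=2 (border 'dd')
j=3 s[j]='d': π[3]=3 (border 'ddd')
j=4 s[j]='b': k: 3→2→1→0; π[4]=0 (border '')
j=5 s[j]='b': π[5]=0 (border '')
j=6 s[j]='a': π[6]=0 (border '')
j=7 s[j]='c': π[7]=0 (border '')
j=8 s[j]='a': π[8]=0 (border '')
j=9 s[j]='a': π[9]=0 (border '')
j=10 s[j]='d': π[10]=1 (border 'd')
j=11 s[j]='a': k: 1→0; π[11]=0 (border '')

[0, 1, 2, 3, 0, 0, 0, 0, 0, 0, 1, 0]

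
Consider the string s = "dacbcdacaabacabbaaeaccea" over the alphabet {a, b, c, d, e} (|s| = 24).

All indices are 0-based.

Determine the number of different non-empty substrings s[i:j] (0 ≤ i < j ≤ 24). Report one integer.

270

sorted suffixes:
  #0 SA[0]=23  'a'
  #1 SA[1]=8  'aabacabbaaeaccea'
  #2 SA[2]=16  'aaeaccea'
  #3 SA[3]=9  'abacabbaaeaccea'
  #4 SA[4]=13  'abbaaeaccea'
  #5 SA[5]=6  'acaabacabbaaeaccea'
  #6 SA[6]=11  'acabbaaeaccea'
  #7 SA[7]=1  'acbcdacaabacabbaaeaccea'
  #8 SA[8]=19  'accea'
  #9 SA[9]=17  'aeaccea'
  #10 SA[10]=15  'baaeaccea'
  #11 SA[11]=10  'bacabbaaeaccea'
  #12 SA[12]=14  'bbaaeaccea'
  #13 SA[13]=3  'bcdacaabacabbaaeaccea'
  #14 SA[14]=7  'caabacabbaaeaccea'
  #15 SA[15]=12  'cabbaaeaccea'
  #16 SA[16]=2  'cbcdacaabacabbaaeaccea'
  #17 SA[17]=20  'ccea'
  #18 SA[18]=4  'cdacaabacabbaaeaccea'
  #19 SA[19]=21  'cea'
  #20 SA[20]=5  'dacaabacabbaaeaccea'
  #21 SA[21]=0  'dacbcdacaabacabbaaeaccea'
  #22 SA[22]=22  'ea'
  #23 SA[23]=18  'eaccea'

SA = [23, 8, 16, 9, 13, 6, 11, 1, 19, 17, 15, 10, 14, 3, 7, 12, 2, 20, 4, 21, 5, 0, 22, 18]
i: (SA[i-1],SA[i]) lcp shared
  1: (23,8) 1 'a'
  2: (8,16) 2 'aa'
  3: (16,9) 1 'a'
  4: (9,13) 2 'ab'
  5: (13,6) 1 'a'
  6: (6,11) 3 'aca'
  7: (11,1) 2 'ac'
  8: (1,19) 2 'ac'
  9: (19,17) 1 'a'
  10: (17,15) 0 ''
  11: (15,10) 2 'ba'
  12: (10,14) 1 'b'
  13: (14,3) 1 'b'
  14: (3,7) 0 ''
  15: (7,12) 2 'ca'
  16: (12,2) 1 'c'
  17: (2,20) 1 'c'
  18: (20,4) 1 'c'
  19: (4,21) 1 'c'
  20: (21,5) 0 ''
  21: (5,0) 3 'dac'
  22: (0,22) 0 ''
  23: (22,18) 2 'ea'

n(n+1)/2 = 24·25/2 = 300
Σ LCP = 0 + 1 + 2 + 1 + 2 + 1 + 3 + 2 + 2 + 1 + 0 + 2 + 1 + 1 + 0 + 2 + 1 + 1 + 1 + 1 + 0 + 3 + 0 + 2 = 30
distinct = 300 − 30 = 270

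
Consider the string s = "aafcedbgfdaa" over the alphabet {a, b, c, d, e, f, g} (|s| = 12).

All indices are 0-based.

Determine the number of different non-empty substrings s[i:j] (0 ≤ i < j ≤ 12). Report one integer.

72

rank | idx | suffix
   0 |  11 | a
   1 |  10 | aa
   2 |   0 | aafcedbgfdaa
   3 |   1 | afcedbgfdaa
   4 |   6 | bgfdaa
   5 |   3 | cedbgfdaa
   6 |   9 | daa
   7 |   5 | dbgfdaa
   8 |   4 | edbgfdaa
   9 |   2 | fcedbgfdaa
  10 |   8 | fdaa
  11 |   7 | gfdaa

SA = [11, 10, 0, 1, 6, 3, 9, 5, 4, 2, 8, 7]
i: (SA[i-1],SA[i]) lcp shared
  1: (11,10) 1 'a'
  2: (10,0) 2 'aa'
  3: (0,1) 1 'a'
  4: (1,6) 0 ''
  5: (6,3) 0 ''
  6: (3,9) 0 ''
  7: (9,5) 1 'd'
  8: (5,4) 0 ''
  9: (4,2) 0 ''
  10: (2,8) 1 'f'
  11: (8,7) 0 ''

n(n+1)/2 = 12·13/2 = 78
Σ LCP = 0 + 1 + 2 + 1 + 0 + 0 + 0 + 1 + 0 + 0 + 1 + 0 = 6
distinct = 78 − 6 = 72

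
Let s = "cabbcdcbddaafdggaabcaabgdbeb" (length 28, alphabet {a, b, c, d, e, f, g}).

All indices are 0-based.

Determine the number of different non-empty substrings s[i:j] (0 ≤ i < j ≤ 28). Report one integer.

sorted suffixes:
  #0 SA[0]=16  'aabcaabgdbeb'
  #1 SA[1]=20  'aabgdbeb'
  #2 SA[2]=10  'aafdggaabcaabgdbeb'
  #3 SA[3]=1  'abbcdcbddaafdggaabcaabgdbeb'
  #4 SA[4]=17  'abcaabgdbeb'
  #5 SA[5]=21  'abgdbeb'
  #6 SA[6]=11  'afdggaabcaabgdbeb'
  #7 SA[7]=27  'b'
  #8 SA[8]=2  'bbcdcbddaafdggaabcaabgdbeb'
  #9 SA[9]=18  'bcaabgdbeb'
  #10 SA[10]=3  'bcdcbddaafdggaabcaabgdbeb'
  #11 SA[11]=7  'bddaafdggaabcaabgdbeb'
  #12 SA[12]=25  'beb'
  #13 SA[13]=22  'bgdbeb'
  #14 SA[14]=19  'caabgdbeb'
  #15 SA[15]=0  'cabbcdcbddaafdggaabcaabgdbeb'
  #16 SA[16]=6  'cbddaafdggaabcaabgdbeb'
  #17 SA[17]=4  'cdcbddaafdggaabcaabgdbeb'
  #18 SA[18]=9  'daafdggaabcaabgdbeb'
  #19 SA[19]=24  'dbeb'
  #20 SA[20]=5  'dcbddaafdggaabcaabgdbeb'
  #21 SA[21]=8  'ddaafdggaabcaabgdbeb'
  #22 SA[22]=13  'dggaabcaabgdbeb'
  #23 SA[23]=26  'eb'
  #24 SA[24]=12  'fdggaabcaabgdbeb'
  #25 SA[25]=15  'gaabcaabgdbeb'
  #26 SA[26]=23  'gdbeb'
  #27 SA[27]=14  'ggaabcaabgdbeb'

SA = [16, 20, 10, 1, 17, 21, 11, 27, 2, 18, 3, 7, 25, 22, 19, 0, 6, 4, 9, 24, 5, 8, 13, 26, 12, 15, 23, 14]
[i] adj suffixes → lcp
  [1] 16/20 → 3 ('aab')
  [2] 20/10 → 2 ('aa')
  [3] 10/1 → 1 ('a')
  [4] 1/17 → 2 ('ab')
  [5] 17/21 → 2 ('ab')
  [6] 21/11 → 1 ('a')
  [7] 11/27 → 0 ('')
  [8] 27/2 → 1 ('b')
  [9] 2/18 → 1 ('b')
  [10] 18/3 → 2 ('bc')
  [11] 3/7 → 1 ('b')
  [12] 7/25 → 1 ('b')
  [13] 25/22 → 1 ('b')
  [14] 22/19 → 0 ('')
  [15] 19/0 → 2 ('ca')
  [16] 0/6 → 1 ('c')
  [17] 6/4 → 1 ('c')
  [18] 4/9 → 0 ('')
  [19] 9/24 → 1 ('d')
  [20] 24/5 → 1 ('d')
  [21] 5/8 → 1 ('d')
  [22] 8/13 → 1 ('d')
  [23] 13/26 → 0 ('')
  [24] 26/12 → 0 ('')
  [25] 12/15 → 0 ('')
  [26] 15/23 → 1 ('g')
  [27] 23/14 → 1 ('g')

n(n+1)/2 = 28·29/2 = 406
Σ LCP = 0 + 3 + 2 + 1 + 2 + 2 + 1 + 0 + 1 + 1 + 2 + 1 + 1 + 1 + 0 + 2 + 1 + 1 + 0 + 1 + 1 + 1 + 1 + 0 + 0 + 0 + 1 + 1 = 28
distinct = 406 − 28 = 378

378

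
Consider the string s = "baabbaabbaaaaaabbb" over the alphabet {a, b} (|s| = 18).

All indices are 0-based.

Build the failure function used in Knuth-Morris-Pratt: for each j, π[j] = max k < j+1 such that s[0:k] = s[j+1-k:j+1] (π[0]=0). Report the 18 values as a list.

[0, 0, 0, 1, 1, 2, 3, 4, 5, 6, 7, 0, 0, 0, 0, 1, 1, 1]

π[0] = 0
j=1 s[j]='a': π[1]=0 (border '')
j=2 s[j]='a': π[2]=0 (border '')
j=3 s[j]='b': π[3]=1 (border 'b')
j=4 s[j]='b': k: 1→0; π[4]=1 (border 'b')
j=5 s[j]='a': π[5]=2 (border 'ba')
j=6 s[j]='a': π[6]=3 (border 'baa')
j=7 s[j]='b': π[7]=4 (border 'baab')
j=8 s[j]='b': π[8]=5 (border 'baabb')
j=9 s[j]='a': π[9]=6 (border 'baabba')
j=10 s[j]='a': π[10]=7 (border 'baabbaa')
j=11 s[j]='a': k: 7→3→0; π[11]=0 (border '')
j=12 s[j]='a': π[12]=0 (border '')
j=13 s[j]='a': π[13]=0 (border '')
j=14 s[j]='a': π[14]=0 (border '')
j=15 s[j]='b': π[15]=1 (border 'b')
j=16 s[j]='b': k: 1→0; π[16]=1 (border 'b')
j=17 s[j]='b': k: 1→0; π[17]=1 (border 'b')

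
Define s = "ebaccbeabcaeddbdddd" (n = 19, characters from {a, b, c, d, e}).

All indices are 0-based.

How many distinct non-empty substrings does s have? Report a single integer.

rank→(start, suffix):
  0 → (7, 'abcaeddbdddd')
  1 → (2, 'accbeabcaeddbdddd')
  2 → (10, 'aeddbdddd')
  3 → (1, 'baccbeabcaeddbdddd')
  4 → (8, 'bcaeddbdddd')
  5 → (14, 'bdddd')
  6 → (5, 'beabcaeddbdddd')
  7 → (9, 'caeddbdddd')
  8 → (4, 'cbeabcaeddbdddd')
  9 → (3, 'ccbeabcaeddbdddd')
  10 → (18, 'd')
  11 → (13, 'dbdddd')
  12 → (17, 'dd')
  13 → (12, 'ddbdddd')
  14 → (16, 'ddd')
  15 → (15, 'dddd')
  16 → (6, 'eabcaeddbdddd')
  17 → (0, 'ebaccbeabcaeddbdddd')
  18 → (11, 'eddbdddd')

SA = [7, 2, 10, 1, 8, 14, 5, 9, 4, 3, 18, 13, 17, 12, 16, 15, 6, 0, 11]
i: (SA[i-1],SA[i]) lcp shared
  1: (7,2) 1 'a'
  2: (2,10) 1 'a'
  3: (10,1) 0 ''
  4: (1,8) 1 'b'
  5: (8,14) 1 'b'
  6: (14,5) 1 'b'
  7: (5,9) 0 ''
  8: (9,4) 1 'c'
  9: (4,3) 1 'c'
  10: (3,18) 0 ''
  11: (18,13) 1 'd'
  12: (13,17) 1 'd'
  13: (17,12) 2 'dd'
  14: (12,16) 2 'dd'
  15: (16,15) 3 'ddd'
  16: (15,6) 0 ''
  17: (6,0) 1 'e'
  18: (0,11) 1 'e'

n(n+1)/2 = 19·20/2 = 190
Σ LCP = 0 + 1 + 1 + 0 + 1 + 1 + 1 + 0 + 1 + 1 + 0 + 1 + 1 + 2 + 2 + 3 + 0 + 1 + 1 = 18
distinct = 190 − 18 = 172

172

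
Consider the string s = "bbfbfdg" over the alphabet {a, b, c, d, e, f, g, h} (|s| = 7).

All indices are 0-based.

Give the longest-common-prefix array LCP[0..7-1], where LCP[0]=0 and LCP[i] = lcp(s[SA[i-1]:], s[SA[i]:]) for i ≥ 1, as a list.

rank | idx | suffix
   0 |   0 | bbfbfdg
   1 |   1 | bfbfdg
   2 |   3 | bfdg
   3 |   5 | dg
   4 |   2 | fbfdg
   5 |   4 | fdg
   6 |   6 | g

SA = [0, 1, 3, 5, 2, 4, 6]
[i] adj suffixes → lcp
  [1] 0/1 → 1 ('b')
  [2] 1/3 → 2 ('bf')
  [3] 3/5 → 0 ('')
  [4] 5/2 → 0 ('')
  [5] 2/4 → 1 ('f')
  [6] 4/6 → 0 ('')

[0, 1, 2, 0, 0, 1, 0]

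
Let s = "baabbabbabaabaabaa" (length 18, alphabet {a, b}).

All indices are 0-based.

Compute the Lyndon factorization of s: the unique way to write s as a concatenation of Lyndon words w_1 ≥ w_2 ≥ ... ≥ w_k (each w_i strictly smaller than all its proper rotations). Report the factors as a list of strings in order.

["b", "aabbabbab", "aab", "aab", "a", "a"]

emit factor 1: 'b' (i=0, period=1)
emit factor 2: 'aabbabbab' (i=1, period=9)
emit factor 3: 'aab' (i=10, period=3)
emit factor 4: 'aab' (i=13, period=3)
emit factor 5: 'a' (i=16, period=1)
emit factor 6: 'a' (i=17, period=1)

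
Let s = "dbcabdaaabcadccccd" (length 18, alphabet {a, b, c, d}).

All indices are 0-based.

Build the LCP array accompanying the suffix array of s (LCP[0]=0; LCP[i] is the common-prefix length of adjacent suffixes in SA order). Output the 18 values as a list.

rank→(start, suffix):
  0 → (6, 'aaabcadccccd')
  1 → (7, 'aabcadccccd')
  2 → (8, 'abcadccccd')
  3 → (3, 'abdaaabcadccccd')
  4 → (11, 'adccccd')
  5 → (1, 'bcabdaaabcadccccd')
  6 → (9, 'bcadccccd')
  7 → (4, 'bdaaabcadccccd')
  8 → (2, 'cabdaaabcadccccd')
  9 → (10, 'cadccccd')
  10 → (13, 'ccccd')
  11 → (14, 'cccd')
  12 → (15, 'ccd')
  13 → (16, 'cd')
  14 → (17, 'd')
  15 → (5, 'daaabcadccccd')
  16 → (0, 'dbcabdaaabcadccccd')
  17 → (12, 'dccccd')

SA = [6, 7, 8, 3, 11, 1, 9, 4, 2, 10, 13, 14, 15, 16, 17, 5, 0, 12]
i: (SA[i-1],SA[i]) lcp shared
  1: (6,7) 2 'aa'
  2: (7,8) 1 'a'
  3: (8,3) 2 'ab'
  4: (3,11) 1 'a'
  5: (11,1) 0 ''
  6: (1,9) 3 'bca'
  7: (9,4) 1 'b'
  8: (4,2) 0 ''
  9: (2,10) 2 'ca'
  10: (10,13) 1 'c'
  11: (13,14) 3 'ccc'
  12: (14,15) 2 'cc'
  13: (15,16) 1 'c'
  14: (16,17) 0 ''
  15: (17,5) 1 'd'
  16: (5,0) 1 'd'
  17: (0,12) 1 'd'

[0, 2, 1, 2, 1, 0, 3, 1, 0, 2, 1, 3, 2, 1, 0, 1, 1, 1]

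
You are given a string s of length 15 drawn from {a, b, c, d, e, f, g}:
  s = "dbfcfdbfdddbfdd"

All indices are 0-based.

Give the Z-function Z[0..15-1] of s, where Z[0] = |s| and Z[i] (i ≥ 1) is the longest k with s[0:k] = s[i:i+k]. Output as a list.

[15, 0, 0, 0, 0, 3, 0, 0, 1, 1, 3, 0, 0, 1, 1]

Z[0]=15
i=1: outside box; Z[1]=0
i=2: outside box; Z[2]=0
i=3: outside box; Z[3]=0
i=4: outside box; Z[4]=0
i=5: outside box; Z[5]=3 grow→box=[5,8)
i=6: min(r-i=2, Z[1]=0)=0; Z[6]=0
i=7: min(r-i=1, Z[2]=0)=0; Z[7]=0
i=8: outside box; Z[8]=1 grow→box=[8,9)
i=9: outside box; Z[9]=1 grow→box=[9,10)
i=10: outside box; Z[10]=3 grow→box=[10,13)
i=11: min(r-i=2, Z[1]=0)=0; Z[11]=0
i=12: min(r-i=1, Z[2]=0)=0; Z[12]=0
i=13: outside box; Z[13]=1 grow→box=[13,14)
i=14: outside box; Z[14]=1 grow→box=[14,15)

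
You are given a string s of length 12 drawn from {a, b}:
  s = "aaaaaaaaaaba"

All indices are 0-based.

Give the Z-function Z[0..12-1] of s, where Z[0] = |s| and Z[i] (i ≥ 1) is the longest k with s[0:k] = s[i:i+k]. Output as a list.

[12, 9, 8, 7, 6, 5, 4, 3, 2, 1, 0, 1]

Z[0]=12
i=1: outside box; Z[1]=9 scan→box=[1,10)
i=2: min(r-i=8, Z[1]=9)=8; Z[2]=8
i=3: min(r-i=7, Z[2]=8)=7; Z[3]=7
i=4: min(r-i=6, Z[3]=7)=6; Z[4]=6
i=5: min(r-i=5, Z[4]=6)=5; Z[5]=5
i=6: min(r-i=4, Z[5]=5)=4; Z[6]=4
i=7: min(r-i=3, Z[6]=4)=3; Z[7]=3
i=8: min(r-i=2, Z[7]=3)=2; Z[8]=2
i=9: min(r-i=1, Z[8]=2)=1; Z[9]=1
i=10: outside box; Z[10]=0
i=11: outside box; Z[11]=1 scan→box=[11,12)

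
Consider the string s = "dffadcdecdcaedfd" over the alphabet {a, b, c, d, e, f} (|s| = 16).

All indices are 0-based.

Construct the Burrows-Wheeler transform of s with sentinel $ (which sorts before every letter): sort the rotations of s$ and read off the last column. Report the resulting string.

rank  rotation           last
    0  $dffadcdecdcaedfd  d
    1  adcdecdcaedfd$dff  f
    2  aedfd$dffadcdecdc  c
    3  caedfd$dffadcdecd  d
    4  cdcaedfd$dffadcde  e
    5  cdecdcaedfd$dffad  d
    6  d$dffadcdecdcaedf  f
    7  dcaedfd$dffadcdec  c
    8  dcdecdcaedfd$dffa  a
    9  decdcaedfd$dffadc  c
   10  dfd$dffadcdecdcae  e
   11  dffadcdecdcaedfd$  $
   12  ecdcaedfd$dffadcd  d
   13  edfd$dffadcdecdca  a
   14  fadcdecdcaedfd$df  f
   15  fd$dffadcdecdcaed  d
   16  ffadcdecdcaedfd$d  d

dfcdedfcace$dafdd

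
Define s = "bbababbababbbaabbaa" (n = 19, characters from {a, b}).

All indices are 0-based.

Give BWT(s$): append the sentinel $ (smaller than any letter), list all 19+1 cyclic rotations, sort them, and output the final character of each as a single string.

rank  rotation              last
    0  $bbababbababbbaabbaa  a
    1  a$bbababbababbbaabba  a
    2  aa$bbababbababbbaabb  b
    3  aabbaa$bbababbababbb  b
    4  ababbababbbaabbaa$bb  b
    5  ababbbaabbaa$bbababb  b
    6  abbaa$bbababbababbba  a
    7  abbababbbaabbaa$bbab  b
    8  abbbaabbaa$bbababbab  b
    9  baa$bbababbababbbaab  b
   10  baabbaa$bbababbababb  b
   11  bababbababbbaabbaa$b  b
   12  bababbbaabbaa$bbabab  b
   13  babbababbbaabbaa$bba  a
   14  babbbaabbaa$bbababba  a
   15  bbaa$bbababbababbbaa  a
   16  bbaabbaa$bbababbabab  b
   17  bbababbababbbaabbaa$  $
   18  bbababbbaabbaa$bbaba  a
   19  bbbaabbaa$bbababbaba  a

aabbbbabbbbbbaaab$aa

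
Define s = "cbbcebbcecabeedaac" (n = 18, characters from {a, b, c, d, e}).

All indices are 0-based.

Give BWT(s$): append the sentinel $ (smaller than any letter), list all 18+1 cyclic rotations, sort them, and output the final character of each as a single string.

rank  rotation             last
    0  $cbbcebbcecabeedaac  c
    1  aac$cbbcebbcecabeed  d
    2  abeedaac$cbbcebbcec  c
    3  ac$cbbcebbcecabeeda  a
    4  bbcebbcecabeedaac$c  c
    5  bbcecabeedaac$cbbce  e
    6  bcebbcecabeedaac$cb  b
    7  bcecabeedaac$cbbceb  b
    8  beedaac$cbbcebbceca  a
    9  c$cbbcebbcecabeedaa  a
   10  cabeedaac$cbbcebbce  e
   11  cbbcebbcecabeedaac$  $
   12  cebbcecabeedaac$cbb  b
   13  cecabeedaac$cbbcebb  b
   14  daac$cbbcebbcecabee  e
   15  ebbcecabeedaac$cbbc  c
   16  ecabeedaac$cbbcebbc  c
   17  edaac$cbbcebbcecabe  e
   18  eedaac$cbbcebbcecab  b

cdcacebbaae$bbecceb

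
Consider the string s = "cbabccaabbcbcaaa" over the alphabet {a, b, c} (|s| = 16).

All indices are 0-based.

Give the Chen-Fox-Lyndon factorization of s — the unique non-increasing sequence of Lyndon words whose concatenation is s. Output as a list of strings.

emit factor 1: 'c' (i=0, period=1)
emit factor 2: 'b' (i=1, period=1)
emit factor 3: 'abcc' (i=2, period=4)
emit factor 4: 'aabbcbc' (i=6, period=7)
emit factor 5: 'a' (i=13, period=1)
emit factor 6: 'a' (i=14, period=1)
emit factor 7: 'a' (i=15, period=1)

["c", "b", "abcc", "aabbcbc", "a", "a", "a"]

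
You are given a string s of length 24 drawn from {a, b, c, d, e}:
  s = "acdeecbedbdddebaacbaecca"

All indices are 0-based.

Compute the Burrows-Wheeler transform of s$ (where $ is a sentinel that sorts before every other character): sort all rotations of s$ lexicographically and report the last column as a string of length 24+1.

acba$becdccaeeaebddcdeabd

rank  rotation                   last
    0  $acdeecbedbdddebaacbaecca  a
    1  a$acdeecbedbdddebaacbaecc  c
    2  aacbaecca$acdeecbedbdddeb  b
    3  acbaecca$acdeecbedbdddeba  a
    4  acdeecbedbdddebaacbaecca$  $
    5  aecca$acdeecbedbdddebaacb  b
    6  baacbaecca$acdeecbedbddde  e
    7  baecca$acdeecbedbdddebaac  c
    8  bdddebaacbaecca$acdeecbed  d
    9  bedbdddebaacbaecca$acdeec  c
   10  ca$acdeecbedbdddebaacbaec  c
   11  cbaecca$acdeecbedbdddebaa  a
   12  cbedbdddebaacbaecca$acdee  e
   13  cca$acdeecbedbdddebaacbae  e
   14  cdeecbedbdddebaacbaecca$a  a
   15  dbdddebaacbaecca$acdeecbe  e
   16  dddebaacbaecca$acdeecbedb  b
   17  ddebaacbaecca$acdeecbedbd  d
   18  debaacbaecca$acdeecbedbdd  d
   19  deecbedbdddebaacbaecca$ac  c
   20  ebaacbaecca$acdeecbedbddd  d
   21  ecbedbdddebaacbaecca$acde  e
   22  ecca$acdeecbedbdddebaacba  a
   23  edbdddebaacbaecca$acdeecb  b
   24  eecbedbdddebaacbaecca$acd  d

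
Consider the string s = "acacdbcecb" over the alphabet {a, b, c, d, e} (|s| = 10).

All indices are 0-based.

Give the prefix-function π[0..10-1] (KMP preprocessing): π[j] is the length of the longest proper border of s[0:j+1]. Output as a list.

[0, 0, 1, 2, 0, 0, 0, 0, 0, 0]

π[0] = 0
j=1 s[j]='c': π[1]=0 (border '')
j=2 s[j]='a': π[2]=1 (border 'a')
j=3 s[j]='c': π[3]=2 (border 'ac')
j=4 s[j]='d': k: 2→0; π[4]=0 (border '')
j=5 s[j]='b': π[5]=0 (border '')
j=6 s[j]='c': π[6]=0 (border '')
j=7 s[j]='e': π[7]=0 (border '')
j=8 s[j]='c': π[8]=0 (border '')
j=9 s[j]='b': π[9]=0 (border '')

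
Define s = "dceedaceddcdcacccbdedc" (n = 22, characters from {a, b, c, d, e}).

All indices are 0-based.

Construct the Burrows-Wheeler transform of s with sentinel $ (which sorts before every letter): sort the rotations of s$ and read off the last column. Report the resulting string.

ccdcddccadadeecd$ebedcc

rank  rotation                 last
    0  $dceedaceddcdcacccbdedc  c
    1  acccbdedc$dceedaceddcdc  c
    2  aceddcdcacccbdedc$dceed  d
    3  bdedc$dceedaceddcdcaccc  c
    4  c$dceedaceddcdcacccbded  d
    5  cacccbdedc$dceedaceddcd  d
    6  cbdedc$dceedaceddcdcacc  c
    7  ccbdedc$dceedaceddcdcac  c
    8  cccbdedc$dceedaceddcdca  a
    9  cdcacccbdedc$dceedacedd  d
   10  ceddcdcacccbdedc$dceeda  a
   11  ceedaceddcdcacccbdedc$d  d
   12  daceddcdcacccbdedc$dcee  e
   13  dc$dceedaceddcdcacccbde  e
   14  dcacccbdedc$dceedaceddc  c
   15  dcdcacccbdedc$dceedaced  d
   16  dceedaceddcdcacccbdedc$  $
   17  ddcdcacccbdedc$dceedace  e
   18  dedc$dceedaceddcdcacccb  b
   19  edaceddcdcacccbdedc$dce  e
   20  edc$dceedaceddcdcacccbd  d
   21  eddcdcacccbdedc$dceedac  c
   22  eedaceddcdcacccbdedc$dc  c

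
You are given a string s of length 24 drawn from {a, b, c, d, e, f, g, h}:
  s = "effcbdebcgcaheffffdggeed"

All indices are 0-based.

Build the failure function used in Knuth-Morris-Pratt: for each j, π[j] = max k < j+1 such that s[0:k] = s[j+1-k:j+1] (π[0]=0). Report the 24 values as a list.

[0, 0, 0, 0, 0, 0, 1, 0, 0, 0, 0, 0, 0, 1, 2, 3, 0, 0, 0, 0, 0, 1, 1, 0]

π[0] = 0
j=1 s[j]='f': π[1]=0 (border '')
j=2 s[j]='f': π[2]=0 (border '')
j=3 s[j]='c': π[3]=0 (border '')
j=4 s[j]='b': π[4]=0 (border '')
j=5 s[j]='d': π[5]=0 (border '')
j=6 s[j]='e': π[6]=1 (border 'e')
j=7 s[j]='b': k: 1→0; π[7]=0 (border '')
j=8 s[j]='c': π[8]=0 (border '')
j=9 s[j]='g': π[9]=0 (border '')
j=10 s[j]='c': π[10]=0 (border '')
j=11 s[j]='a': π[11]=0 (border '')
j=12 s[j]='h': π[12]=0 (border '')
j=13 s[j]='e': π[13]=1 (border 'e')
j=14 s[j]='f': π[14]=2 (border 'ef')
j=15 s[j]='f': π[15]=3 (border 'eff')
j=16 s[j]='f': k: 3→0; π[16]=0 (border '')
j=17 s[j]='f': π[17]=0 (border '')
j=18 s[j]='d': π[18]=0 (border '')
j=19 s[j]='g': π[19]=0 (border '')
j=20 s[j]='g': π[20]=0 (border '')
j=21 s[j]='e': π[21]=1 (border 'e')
j=22 s[j]='e': k: 1→0; π[22]=1 (border 'e')
j=23 s[j]='d': k: 1→0; π[23]=0 (border '')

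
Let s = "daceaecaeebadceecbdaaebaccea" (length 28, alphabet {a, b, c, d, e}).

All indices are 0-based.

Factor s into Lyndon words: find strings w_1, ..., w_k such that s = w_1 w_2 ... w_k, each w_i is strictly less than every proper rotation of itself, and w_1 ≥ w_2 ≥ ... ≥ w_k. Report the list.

emit factor 1: 'd' (i=0, period=1)
emit factor 2: 'aceaecaeebadceecbd' (i=1, period=18)
emit factor 3: 'aaebacce' (i=19, period=8)
emit factor 4: 'a' (i=27, period=1)

["d", "aceaecaeebadceecbd", "aaebacce", "a"]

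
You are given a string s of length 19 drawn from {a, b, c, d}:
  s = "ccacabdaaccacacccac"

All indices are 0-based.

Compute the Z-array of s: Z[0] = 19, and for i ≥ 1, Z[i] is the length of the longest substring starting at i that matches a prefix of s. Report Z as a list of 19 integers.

Z[0]=19
i=1: i≥r, start 0; Z[1]=1 extend→box=[1,2)
i=2: i≥r, start 0; Z[2]=0
i=3: i≥r, start 0; Z[3]=1 extend→box=[3,4)
i=4: i≥r, start 0; Z[4]=0
i=5: i≥r, start 0; Z[5]=0
i=6: i≥r, start 0; Z[6]=0
i=7: i≥r, start 0; Z[7]=0
i=8: i≥r, start 0; Z[8]=0
i=9: i≥r, start 0; Z[9]=5 extend→box=[9,14)
i=10: min(r-i=4, Z[1]=1)=1; Z[10]=1
i=11: min(r-i=3, Z[2]=0)=0; Z[11]=0
i=12: min(r-i=2, Z[3]=1)=1; Z[12]=1
i=13: min(r-i=1, Z[4]=0)=0; Z[13]=0
i=14: i≥r, start 0; Z[14]=2 extend→box=[14,16)
i=15: min(r-i=1, Z[1]=1)=1; Z[15]=4 extend→box=[15,19)
i=16: min(r-i=3, Z[1]=1)=1; Z[16]=1
i=17: min(r-i=2, Z[2]=0)=0; Z[17]=0
i=18: min(r-i=1, Z[3]=1)=1; Z[18]=1

[19, 1, 0, 1, 0, 0, 0, 0, 0, 5, 1, 0, 1, 0, 2, 4, 1, 0, 1]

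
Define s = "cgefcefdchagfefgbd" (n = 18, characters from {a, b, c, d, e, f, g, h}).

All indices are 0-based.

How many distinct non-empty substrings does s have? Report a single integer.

rank | idx | suffix
   0 |  10 | agfefgbd
   1 |  16 | bd
   2 |   4 | cefdchagfefgbd
   3 |   0 | cgefcefdchagfefgbd
   4 |   8 | chagfefgbd
   5 |  17 | d
   6 |   7 | dchagfefgbd
   7 |   2 | efcefdchagfefgbd
   8 |   5 | efdchagfefgbd
   9 |  13 | efgbd
  10 |   3 | fcefdchagfefgbd
  11 |   6 | fdchagfefgbd
  12 |  12 | fefgbd
  13 |  14 | fgbd
  14 |  15 | gbd
  15 |   1 | gefcefdchagfefgbd
  16 |  11 | gfefgbd
  17 |   9 | hagfefgbd

SA = [10, 16, 4, 0, 8, 17, 7, 2, 5, 13, 3, 6, 12, 14, 15, 1, 11, 9]
[i] adj suffixes → lcp
  [1] 10/16 → 0 ('')
  [2] 16/4 → 0 ('')
  [3] 4/0 → 1 ('c')
  [4] 0/8 → 1 ('c')
  [5] 8/17 → 0 ('')
  [6] 17/7 → 1 ('d')
  [7] 7/2 → 0 ('')
  [8] 2/5 → 2 ('ef')
  [9] 5/13 → 2 ('ef')
  [10] 13/3 → 0 ('')
  [11] 3/6 → 1 ('f')
  [12] 6/12 → 1 ('f')
  [13] 12/14 → 1 ('f')
  [14] 14/15 → 0 ('')
  [15] 15/1 → 1 ('g')
  [16] 1/11 → 1 ('g')
  [17] 11/9 → 0 ('')

n(n+1)/2 = 18·19/2 = 171
Σ LCP = 0 + 0 + 0 + 1 + 1 + 0 + 1 + 0 + 2 + 2 + 0 + 1 + 1 + 1 + 0 + 1 + 1 + 0 = 12
distinct = 171 − 12 = 159

159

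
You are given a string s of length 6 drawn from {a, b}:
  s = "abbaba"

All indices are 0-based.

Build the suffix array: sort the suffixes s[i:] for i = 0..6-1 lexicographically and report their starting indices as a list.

[5, 3, 0, 4, 2, 1]

rank→(start, suffix):
  0 → (5, 'a')
  1 → (3, 'aba')
  2 → (0, 'abbaba')
  3 → (4, 'ba')
  4 → (2, 'baba')
  5 → (1, 'bbaba')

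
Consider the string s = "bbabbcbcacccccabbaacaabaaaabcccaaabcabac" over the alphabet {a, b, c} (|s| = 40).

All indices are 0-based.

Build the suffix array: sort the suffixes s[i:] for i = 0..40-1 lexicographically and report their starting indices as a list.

[23, 31, 24, 20, 32, 25, 17, 21, 36, 14, 2, 33, 26, 38, 18, 8, 22, 16, 1, 37, 15, 0, 3, 34, 6, 4, 27, 39, 30, 19, 35, 13, 7, 5, 29, 12, 28, 11, 10, 9]

sorted suffixes:
  #0 SA[0]=23  'aaaabcccaaabcabac'
  #1 SA[1]=31  'aaabcabac'
  #2 SA[2]=24  'aaabcccaaabcabac'
  #3 SA[3]=20  'aabaaaabcccaaabcabac'
  #4 SA[4]=32  'aabcabac'
  #5 SA[5]=25  'aabcccaaabcabac'
  #6 SA[6]=17  'aacaabaaaabcccaaabcabac'
  #7 SA[7]=21  'abaaaabcccaaabcabac'
  #8 SA[8]=36  'abac'
  #9 SA[9]=14  'abbaacaabaaaabcccaaabcabac'
  #10 SA[10]=2  'abbcbcacccccabbaacaabaaaabcccaaabcabac'
  #11 SA[11]=33  'abcabac'
  #12 SA[12]=26  'abcccaaabcabac'
  #13 SA[13]=38  'ac'
  #14 SA[14]=18  'acaabaaaabcccaaabcabac'
  #15 SA[15]=8  'acccccabbaacaabaaaabcccaaabcabac'
  #16 SA[16]=22  'baaaabcccaaabcabac'
  #17 SA[17]=16  'baacaabaaaabcccaaabcabac'
  #18 SA[18]=1  'babbcbcacccccabbaacaabaaaabcccaaabcabac'
  #19 SA[19]=37  'bac'
  #20 SA[20]=15  'bbaacaabaaaabcccaaabcabac'
  #21 SA[21]=0  'bbabbcbcacccccabbaacaabaaaabcccaaabcabac'
  #22 SA[22]=3  'bbcbcacccccabbaacaabaaaabcccaaabcabac'
  #23 SA[23]=34  'bcabac'
  #24 SA[24]=6  'bcacccccabbaacaabaaaabcccaaabcabac'
  #25 SA[25]=4  'bcbcacccccabbaacaabaaaabcccaaabcabac'
  #26 SA[26]=27  'bcccaaabcabac'
  #27 SA[27]=39  'c'
  #28 SA[28]=30  'caaabcabac'
  #29 SA[29]=19  'caabaaaabcccaaabcabac'
  #30 SA[30]=35  'cabac'
  #31 SA[31]=13  'cabbaacaabaaaabcccaaabcabac'
  #32 SA[32]=7  'cacccccabbaacaabaaaabcccaaabcabac'
  #33 SA[33]=5  'cbcacccccabbaacaabaaaabcccaaabcabac'
  #34 SA[34]=29  'ccaaabcabac'
  #35 SA[35]=12  'ccabbaacaabaaaabcccaaabcabac'
  #36 SA[36]=28  'cccaaabcabac'
  #37 SA[37]=11  'cccabbaacaabaaaabcccaaabcabac'
  #38 SA[38]=10  'ccccabbaacaabaaaabcccaaabcabac'
  #39 SA[39]=9  'cccccabbaacaabaaaabcccaaabcabac'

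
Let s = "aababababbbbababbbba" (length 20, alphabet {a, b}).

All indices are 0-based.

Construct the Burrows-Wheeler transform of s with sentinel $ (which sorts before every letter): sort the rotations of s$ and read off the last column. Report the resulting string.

rank  rotation               last
    0  $aababababbbbababbbba  a
    1  a$aababababbbbababbbb  b
    2  aababababbbbababbbba$  $
    3  ababababbbbababbbba$a  a
    4  abababbbbababbbba$aab  b
    5  ababbbba$aababababbbb  b
    6  ababbbbababbbba$aabab  b
    7  abbbba$aababababbbbab  b
    8  abbbbababbbba$aababab  b
    9  ba$aababababbbbababbb  b
   10  babababbbbababbbba$aa  a
   11  bababbbba$aababababbb  b
   12  bababbbbababbbba$aaba  a
   13  babbbba$aababababbbba  a
   14  babbbbababbbba$aababa  a
   15  bba$aababababbbbababb  b
   16  bbababbbba$aababababb  b
   17  bbba$aababababbbbabab  b
   18  bbbababbbba$aabababab  b
   19  bbbba$aababababbbbaba  a
   20  bbbbababbbba$aabababa  a

ab$abbbbbbabaaabbbbaa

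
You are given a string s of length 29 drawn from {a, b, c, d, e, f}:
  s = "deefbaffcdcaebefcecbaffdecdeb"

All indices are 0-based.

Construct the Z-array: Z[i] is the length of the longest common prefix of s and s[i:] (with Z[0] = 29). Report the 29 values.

Z[0]=29
i=1: i≥r, start 0; Z[1]=0
i=2: i≥r, start 0; Z[2]=0
i=3: i≥r, start 0; Z[3]=0
i=4: i≥r, start 0; Z[4]=0
i=5: i≥r, start 0; Z[5]=0
i=6: i≥r, start 0; Z[6]=0
i=7: i≥r, start 0; Z[7]=0
i=8: i≥r, start 0; Z[8]=0
i=9: i≥r, start 0; Z[9]=1 scan→box=[9,10)
i=10: i≥r, start 0; Z[10]=0
i=11: i≥r, start 0; Z[11]=0
i=12: i≥r, start 0; Z[12]=0
i=13: i≥r, start 0; Z[13]=0
i=14: i≥r, start 0; Z[14]=0
i=15: i≥r, start 0; Z[15]=0
i=16: i≥r, start 0; Z[16]=0
i=17: i≥r, start 0; Z[17]=0
i=18: i≥r, start 0; Z[18]=0
i=19: i≥r, start 0; Z[19]=0
i=20: i≥r, start 0; Z[20]=0
i=21: i≥r, start 0; Z[21]=0
i=22: i≥r, start 0; Z[22]=0
i=23: i≥r, start 0; Z[23]=2 scan→box=[23,25)
i=24: min(r-i=1, Z[1]=0)=0; Z[24]=0
i=25: i≥r, start 0; Z[25]=0
i=26: i≥r, start 0; Z[26]=2 scan→box=[26,28)
i=27: min(r-i=1, Z[1]=0)=0; Z[27]=0
i=28: i≥r, start 0; Z[28]=0

[29, 0, 0, 0, 0, 0, 0, 0, 0, 1, 0, 0, 0, 0, 0, 0, 0, 0, 0, 0, 0, 0, 0, 2, 0, 0, 2, 0, 0]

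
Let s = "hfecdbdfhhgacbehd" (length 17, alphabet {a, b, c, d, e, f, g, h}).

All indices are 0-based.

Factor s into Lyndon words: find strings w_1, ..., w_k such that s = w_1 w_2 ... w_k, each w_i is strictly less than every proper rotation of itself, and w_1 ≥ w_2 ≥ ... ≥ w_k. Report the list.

["h", "f", "e", "cd", "bdfhhg", "acbehd"]

emit factor 1: 'h' (i=0, period=1)
emit factor 2: 'f' (i=1, period=1)
emit factor 3: 'e' (i=2, period=1)
emit factor 4: 'cd' (i=3, period=2)
emit factor 5: 'bdfhhg' (i=5, period=6)
emit factor 6: 'acbehd' (i=11, period=6)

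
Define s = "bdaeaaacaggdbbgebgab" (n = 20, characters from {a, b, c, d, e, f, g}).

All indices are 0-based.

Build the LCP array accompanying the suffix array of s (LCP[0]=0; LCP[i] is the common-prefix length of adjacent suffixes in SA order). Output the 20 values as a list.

rank | idx | suffix
   0 |   4 | aaacaggdbbgebgab
   1 |   5 | aacaggdbbgebgab
   2 |  18 | ab
   3 |   6 | acaggdbbgebgab
   4 |   2 | aeaaacaggdbbgebgab
   5 |   8 | aggdbbgebgab
   6 |  19 | b
   7 |  12 | bbgebgab
   8 |   0 | bdaeaaacaggdbbgebgab
   9 |  16 | bgab
  10 |  13 | bgebgab
  11 |   7 | caggdbbgebgab
  12 |   1 | daeaaacaggdbbgebgab
  13 |  11 | dbbgebgab
  14 |   3 | eaaacaggdbbgebgab
  15 |  15 | ebgab
  16 |  17 | gab
  17 |  10 | gdbbgebgab
  18 |  14 | gebgab
  19 |   9 | ggdbbgebgab

SA = [4, 5, 18, 6, 2, 8, 19, 12, 0, 16, 13, 7, 1, 11, 3, 15, 17, 10, 14, 9]
i: (SA[i-1],SA[i]) lcp shared
  1: (4,5) 2 'aa'
  2: (5,18) 1 'a'
  3: (18,6) 1 'a'
  4: (6,2) 1 'a'
  5: (2,8) 1 'a'
  6: (8,19) 0 ''
  7: (19,12) 1 'b'
  8: (12,0) 1 'b'
  9: (0,16) 1 'b'
  10: (16,13) 2 'bg'
  11: (13,7) 0 ''
  12: (7,1) 0 ''
  13: (1,11) 1 'd'
  14: (11,3) 0 ''
  15: (3,15) 1 'e'
  16: (15,17) 0 ''
  17: (17,10) 1 'g'
  18: (10,14) 1 'g'
  19: (14,9) 1 'g'

[0, 2, 1, 1, 1, 1, 0, 1, 1, 1, 2, 0, 0, 1, 0, 1, 0, 1, 1, 1]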